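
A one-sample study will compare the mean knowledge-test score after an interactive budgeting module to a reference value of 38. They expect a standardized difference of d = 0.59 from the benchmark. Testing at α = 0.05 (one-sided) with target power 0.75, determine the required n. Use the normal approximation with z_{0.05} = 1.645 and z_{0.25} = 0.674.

For a one-sample test: n = ((z_{α} + z_β) / d)².
z_{α} + z_β = 1.645 + 0.674 = 2.319.
n = (2.319 / 0.59)² = 3.931² = 15.45.
Round up.

n = 16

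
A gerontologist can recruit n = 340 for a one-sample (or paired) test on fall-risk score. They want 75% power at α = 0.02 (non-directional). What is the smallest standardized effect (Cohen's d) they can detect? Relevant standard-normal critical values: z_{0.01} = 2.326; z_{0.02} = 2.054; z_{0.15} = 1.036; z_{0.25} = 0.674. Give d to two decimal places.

d_min ≈ 0.16

For a single sample (or paired design) of n = 340: d_min = (z_{α/2} + z_β)/√n.
z-sum = 2.326 + 0.674 = 3.000.
d_min = 3.000 / √340 = 3.000 / 18.439 = 0.163.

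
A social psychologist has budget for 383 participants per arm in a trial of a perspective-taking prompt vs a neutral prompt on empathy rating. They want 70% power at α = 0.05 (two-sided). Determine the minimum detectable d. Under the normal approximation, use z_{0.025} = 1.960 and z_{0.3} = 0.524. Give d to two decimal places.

d_min ≈ 0.18

For two independent groups of n = 383 each: d_min = (z_{α/2} + z_β)·√(2/n).
z-sum = 1.960 + 0.524 = 2.484.
d_min = 2.484 × √(2/383) = 2.484 × 0.0723 = 0.180.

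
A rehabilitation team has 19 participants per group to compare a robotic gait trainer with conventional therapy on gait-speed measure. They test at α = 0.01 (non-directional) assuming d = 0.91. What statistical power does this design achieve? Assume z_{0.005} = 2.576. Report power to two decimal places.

power ≈ 0.59

For two equal groups, power = Φ(d·√(n/2) − z_{α/2}).
d·√(n/2) = 0.91 × √(19/2) = 0.91 × 3.082 = 2.805.
z_β = 2.805 − 2.576 = 0.229.
Power = Φ(0.229) = 0.590.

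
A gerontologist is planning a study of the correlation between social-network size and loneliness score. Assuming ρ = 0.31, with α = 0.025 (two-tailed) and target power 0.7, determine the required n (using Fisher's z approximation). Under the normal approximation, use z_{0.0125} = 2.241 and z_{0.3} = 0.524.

Fisher's z: C = ½·ln((1+r)/(1−r)) = ½·ln(1.8986) = 0.3205.
n = ((z_{α/2} + z_β)/C)² + 3.
(2.241 + 0.524) / 0.3205 = 2.765 / 0.3205 = 8.627.
n = 8.627² + 3 = 74.43 + 3 = 77.4.
Round up.

n = 78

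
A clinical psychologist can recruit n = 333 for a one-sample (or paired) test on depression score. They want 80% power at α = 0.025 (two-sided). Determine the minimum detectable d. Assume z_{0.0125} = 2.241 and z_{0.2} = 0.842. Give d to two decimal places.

d_min ≈ 0.17

For a single sample (or paired design) of n = 333: d_min = (z_{α/2} + z_β)/√n.
z-sum = 2.241 + 0.842 = 3.083.
d_min = 3.083 / √333 = 3.083 / 18.248 = 0.169.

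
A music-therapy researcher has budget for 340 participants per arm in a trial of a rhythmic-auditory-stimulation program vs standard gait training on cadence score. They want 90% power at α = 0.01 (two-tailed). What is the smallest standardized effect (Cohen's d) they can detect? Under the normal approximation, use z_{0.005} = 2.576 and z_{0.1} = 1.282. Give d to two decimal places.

d_min ≈ 0.30

For two independent groups of n = 340 each: d_min = (z_{α/2} + z_β)·√(2/n).
z-sum = 2.576 + 1.282 = 3.858.
d_min = 3.858 × √(2/340) = 3.858 × 0.0767 = 0.296.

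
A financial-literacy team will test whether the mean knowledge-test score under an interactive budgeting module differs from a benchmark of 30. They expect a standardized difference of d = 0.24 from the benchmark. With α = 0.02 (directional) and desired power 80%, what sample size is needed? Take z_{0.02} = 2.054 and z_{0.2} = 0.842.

n = 146

For a one-sample test: n = ((z_{α} + z_β) / d)².
z_{α} + z_β = 2.054 + 0.842 = 2.896.
n = (2.896 / 0.24)² = 12.067² = 145.60.
Round up.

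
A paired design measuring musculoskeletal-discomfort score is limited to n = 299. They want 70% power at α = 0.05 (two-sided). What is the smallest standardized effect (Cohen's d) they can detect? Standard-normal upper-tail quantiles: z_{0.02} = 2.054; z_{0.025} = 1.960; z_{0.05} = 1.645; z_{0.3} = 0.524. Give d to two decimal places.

For a single sample (or paired design) of n = 299: d_min = (z_{α/2} + z_β)/√n.
z-sum = 1.960 + 0.524 = 2.484.
d_min = 2.484 / √299 = 2.484 / 17.292 = 0.144.

d_min ≈ 0.14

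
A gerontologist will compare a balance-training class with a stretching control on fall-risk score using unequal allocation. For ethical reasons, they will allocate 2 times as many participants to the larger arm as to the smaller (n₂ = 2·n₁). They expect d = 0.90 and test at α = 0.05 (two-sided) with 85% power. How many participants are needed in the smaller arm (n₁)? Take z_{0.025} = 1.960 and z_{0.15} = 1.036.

With allocation ratio k = n₂/n₁ = 2, Var(x̄₁−x̄₂) = σ²(1/n₁ + 1/(k·n₁)) = σ²·(k+1)/(k·n₁).
So n₁ = (1 + 1/k)·((z_{α/2} + z_β)/d)² = 1.500 × (2.996/0.90)².
n₁ = 1.500 × 11.08 = 16.6.
Round up: n₁ = 17, giving n₂ = 2 × 17 = 34.

n₁ = 17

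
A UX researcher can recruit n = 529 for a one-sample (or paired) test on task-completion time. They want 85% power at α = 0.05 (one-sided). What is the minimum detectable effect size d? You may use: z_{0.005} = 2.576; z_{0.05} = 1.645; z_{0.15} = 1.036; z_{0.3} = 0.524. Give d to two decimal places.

d_min ≈ 0.12

For a single sample (or paired design) of n = 529: d_min = (z_{α} + z_β)/√n.
z-sum = 1.645 + 1.036 = 2.681.
d_min = 2.681 / √529 = 2.681 / 23.000 = 0.117.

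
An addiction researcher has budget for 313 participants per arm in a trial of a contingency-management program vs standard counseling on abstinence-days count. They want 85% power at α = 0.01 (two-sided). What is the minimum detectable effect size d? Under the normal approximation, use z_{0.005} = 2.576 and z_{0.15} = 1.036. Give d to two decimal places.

d_min ≈ 0.29

For two independent groups of n = 313 each: d_min = (z_{α/2} + z_β)·√(2/n).
z-sum = 2.576 + 1.036 = 3.612.
d_min = 3.612 × √(2/313) = 3.612 × 0.0799 = 0.289.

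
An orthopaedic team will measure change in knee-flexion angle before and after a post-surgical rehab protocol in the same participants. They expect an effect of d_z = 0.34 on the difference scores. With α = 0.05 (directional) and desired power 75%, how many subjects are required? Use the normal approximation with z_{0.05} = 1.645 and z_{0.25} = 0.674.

For a paired (one-sample on differences) test: n = ((z_{α} + z_β) / d)².
z_{α} + z_β = 1.645 + 0.674 = 2.319.
n = (2.319 / 0.34)² = 6.821² = 46.52.
Round up.

n = 47 pairs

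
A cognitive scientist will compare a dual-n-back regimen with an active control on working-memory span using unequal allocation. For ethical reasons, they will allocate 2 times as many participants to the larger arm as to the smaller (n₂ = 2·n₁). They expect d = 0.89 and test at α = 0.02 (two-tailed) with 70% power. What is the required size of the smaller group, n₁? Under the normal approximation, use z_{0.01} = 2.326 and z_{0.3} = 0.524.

n₁ = 16

With allocation ratio k = n₂/n₁ = 2, Var(x̄₁−x̄₂) = σ²(1/n₁ + 1/(k·n₁)) = σ²·(k+1)/(k·n₁).
So n₁ = (1 + 1/k)·((z_{α/2} + z_β)/d)² = 1.500 × (2.850/0.89)².
n₁ = 1.500 × 10.25 = 15.4.
Round up: n₁ = 16, giving n₂ = 2 × 16 = 32.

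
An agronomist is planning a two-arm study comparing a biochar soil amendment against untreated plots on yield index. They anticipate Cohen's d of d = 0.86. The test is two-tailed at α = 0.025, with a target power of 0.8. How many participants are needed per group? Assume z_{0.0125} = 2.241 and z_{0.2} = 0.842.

n = 26 per group

For two independent groups with equal n: n = 2·((z_{α/2} + z_β) / d)².
z_{α/2} + z_β = 2.241 + 0.842 = 3.083.
n = 2 × (3.083 / 0.86)² = 2 × 3.585² = 2 × 12.85 = 25.7.
Round up to the next whole participant.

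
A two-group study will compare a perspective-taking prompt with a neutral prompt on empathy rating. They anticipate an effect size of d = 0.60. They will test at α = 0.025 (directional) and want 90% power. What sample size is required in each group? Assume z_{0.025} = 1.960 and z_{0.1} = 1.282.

n = 59 per group

For two independent groups with equal n: n = 2·((z_{α} + z_β) / d)².
z_{α} + z_β = 1.960 + 1.282 = 3.242.
n = 2 × (3.242 / 0.60)² = 2 × 5.403² = 2 × 29.20 = 58.4.
Round up to the next whole participant.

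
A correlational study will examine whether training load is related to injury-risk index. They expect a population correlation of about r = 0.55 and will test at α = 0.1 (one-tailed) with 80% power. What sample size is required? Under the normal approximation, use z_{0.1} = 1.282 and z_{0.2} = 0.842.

Fisher's z: C = ½·ln((1+r)/(1−r)) = ½·ln(3.4444) = 0.6184.
n = ((z_{α} + z_β)/C)² + 3.
(1.282 + 0.842) / 0.6184 = 2.124 / 0.6184 = 3.435.
n = 3.435² + 3 = 11.80 + 3 = 14.8.
Round up.

n = 15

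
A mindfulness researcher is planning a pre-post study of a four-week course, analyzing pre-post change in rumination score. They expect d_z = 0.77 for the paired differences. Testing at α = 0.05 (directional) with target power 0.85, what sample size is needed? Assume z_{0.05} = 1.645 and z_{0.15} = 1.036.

For a paired (one-sample on differences) test: n = ((z_{α} + z_β) / d)².
z_{α} + z_β = 1.645 + 1.036 = 2.681.
n = (2.681 / 0.77)² = 3.482² = 12.12.
Round up.

n = 13 pairs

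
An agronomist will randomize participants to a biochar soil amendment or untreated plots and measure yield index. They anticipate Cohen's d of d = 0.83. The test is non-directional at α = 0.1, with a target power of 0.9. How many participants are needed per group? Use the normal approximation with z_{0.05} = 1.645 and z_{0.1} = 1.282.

n = 25 per group

For two independent groups with equal n: n = 2·((z_{α/2} + z_β) / d)².
z_{α/2} + z_β = 1.645 + 1.282 = 2.927.
n = 2 × (2.927 / 0.83)² = 2 × 3.527² = 2 × 12.44 = 24.9.
Round up to the next whole participant.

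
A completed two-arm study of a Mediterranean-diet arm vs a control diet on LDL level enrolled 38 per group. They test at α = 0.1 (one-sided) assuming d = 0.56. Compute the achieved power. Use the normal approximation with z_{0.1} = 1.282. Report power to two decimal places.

power ≈ 0.88

For two equal groups, power = Φ(d·√(n/2) − z_{α}).
d·√(n/2) = 0.56 × √(38/2) = 0.56 × 4.359 = 2.441.
z_β = 2.441 − 1.282 = 1.159.
Power = Φ(1.159) = 0.877.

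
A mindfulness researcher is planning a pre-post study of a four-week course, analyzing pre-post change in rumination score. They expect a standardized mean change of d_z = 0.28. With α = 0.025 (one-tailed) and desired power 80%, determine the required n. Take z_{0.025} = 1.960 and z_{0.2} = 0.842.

For a paired (one-sample on differences) test: n = ((z_{α} + z_β) / d)².
z_{α} + z_β = 1.960 + 0.842 = 2.802.
n = (2.802 / 0.28)² = 10.007² = 100.14.
Round up.

n = 101 pairs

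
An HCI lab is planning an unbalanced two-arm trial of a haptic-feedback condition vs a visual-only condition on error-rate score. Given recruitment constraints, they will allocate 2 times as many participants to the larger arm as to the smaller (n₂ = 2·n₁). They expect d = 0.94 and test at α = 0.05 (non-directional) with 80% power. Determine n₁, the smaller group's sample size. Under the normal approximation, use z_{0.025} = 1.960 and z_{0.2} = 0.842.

n₁ = 14

With allocation ratio k = n₂/n₁ = 2, Var(x̄₁−x̄₂) = σ²(1/n₁ + 1/(k·n₁)) = σ²·(k+1)/(k·n₁).
So n₁ = (1 + 1/k)·((z_{α/2} + z_β)/d)² = 1.500 × (2.802/0.94)².
n₁ = 1.500 × 8.89 = 13.3.
Round up: n₁ = 14, giving n₂ = 2 × 14 = 28.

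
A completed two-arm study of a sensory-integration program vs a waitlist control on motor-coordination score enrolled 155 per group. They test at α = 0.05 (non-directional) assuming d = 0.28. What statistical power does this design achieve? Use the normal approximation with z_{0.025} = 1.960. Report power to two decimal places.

For two equal groups, power = Φ(d·√(n/2) − z_{α/2}).
d·√(n/2) = 0.28 × √(155/2) = 0.28 × 8.803 = 2.465.
z_β = 2.465 − 1.960 = 0.505.
Power = Φ(0.505) = 0.693.

power ≈ 0.69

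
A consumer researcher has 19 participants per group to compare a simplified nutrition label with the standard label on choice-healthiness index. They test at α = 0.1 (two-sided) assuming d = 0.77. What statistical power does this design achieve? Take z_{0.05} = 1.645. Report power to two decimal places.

For two equal groups, power = Φ(d·√(n/2) − z_{α/2}).
d·√(n/2) = 0.77 × √(19/2) = 0.77 × 3.082 = 2.373.
z_β = 2.373 − 1.645 = 0.728.
Power = Φ(0.728) = 0.767.

power ≈ 0.77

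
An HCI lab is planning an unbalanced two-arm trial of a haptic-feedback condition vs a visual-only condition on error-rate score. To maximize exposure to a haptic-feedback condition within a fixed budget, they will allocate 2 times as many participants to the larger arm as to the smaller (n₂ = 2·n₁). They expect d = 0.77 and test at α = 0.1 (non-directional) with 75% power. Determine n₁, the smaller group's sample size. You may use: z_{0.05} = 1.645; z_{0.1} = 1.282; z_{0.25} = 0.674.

n₁ = 14

With allocation ratio k = n₂/n₁ = 2, Var(x̄₁−x̄₂) = σ²(1/n₁ + 1/(k·n₁)) = σ²·(k+1)/(k·n₁).
So n₁ = (1 + 1/k)·((z_{α/2} + z_β)/d)² = 1.500 × (2.319/0.77)².
n₁ = 1.500 × 9.07 = 13.6.
Round up: n₁ = 14, giving n₂ = 2 × 14 = 28.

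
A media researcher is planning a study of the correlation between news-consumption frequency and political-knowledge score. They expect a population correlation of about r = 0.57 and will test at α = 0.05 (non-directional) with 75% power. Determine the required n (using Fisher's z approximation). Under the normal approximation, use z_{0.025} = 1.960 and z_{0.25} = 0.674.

n = 20

Fisher's z: C = ½·ln((1+r)/(1−r)) = ½·ln(3.6512) = 0.6475.
n = ((z_{α/2} + z_β)/C)² + 3.
(1.960 + 0.674) / 0.6475 = 2.634 / 0.6475 = 4.068.
n = 4.068² + 3 = 16.55 + 3 = 19.5.
Round up.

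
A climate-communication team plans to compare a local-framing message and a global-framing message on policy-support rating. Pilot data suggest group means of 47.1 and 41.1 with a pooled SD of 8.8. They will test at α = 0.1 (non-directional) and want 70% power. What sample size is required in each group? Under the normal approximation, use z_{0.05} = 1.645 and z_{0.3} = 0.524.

n = 21 per group

Cohen's d = |M₁ − M₂| / SD_pooled = |47.1 − 41.1| / 8.8 = 6.0 / 8.8 = 0.682.
For two independent groups with equal n: n = 2·((z_{α/2} + z_β) / d)².
z_{α/2} + z_β = 1.645 + 0.524 = 2.169.
n = 2 × (2.169 / 0.682)² = 2 × 3.180² = 2 × 10.11 = 20.2.
Round up to the next whole participant.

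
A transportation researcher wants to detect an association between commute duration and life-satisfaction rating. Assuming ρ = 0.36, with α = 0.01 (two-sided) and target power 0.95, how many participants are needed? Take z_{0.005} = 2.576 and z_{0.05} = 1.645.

Fisher's z: C = ½·ln((1+r)/(1−r)) = ½·ln(2.1250) = 0.3769.
n = ((z_{α/2} + z_β)/C)² + 3.
(2.576 + 1.645) / 0.3769 = 4.221 / 0.3769 = 11.199.
n = 11.199² + 3 = 125.42 + 3 = 128.4.
Round up.

n = 129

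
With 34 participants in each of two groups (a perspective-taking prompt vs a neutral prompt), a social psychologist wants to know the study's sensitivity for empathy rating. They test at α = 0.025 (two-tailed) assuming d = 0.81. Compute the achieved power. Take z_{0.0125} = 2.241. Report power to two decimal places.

For two equal groups, power = Φ(d·√(n/2) − z_{α/2}).
d·√(n/2) = 0.81 × √(34/2) = 0.81 × 4.123 = 3.340.
z_β = 3.340 − 2.241 = 1.099.
Power = Φ(1.099) = 0.864.

power ≈ 0.86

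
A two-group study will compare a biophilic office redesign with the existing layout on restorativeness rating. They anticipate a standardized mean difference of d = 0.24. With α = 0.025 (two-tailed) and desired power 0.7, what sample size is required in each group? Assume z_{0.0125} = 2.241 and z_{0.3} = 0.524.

n = 266 per group

For two independent groups with equal n: n = 2·((z_{α/2} + z_β) / d)².
z_{α/2} + z_β = 2.241 + 0.524 = 2.765.
n = 2 × (2.765 / 0.24)² = 2 × 11.521² = 2 × 132.73 = 265.5.
Round up to the next whole participant.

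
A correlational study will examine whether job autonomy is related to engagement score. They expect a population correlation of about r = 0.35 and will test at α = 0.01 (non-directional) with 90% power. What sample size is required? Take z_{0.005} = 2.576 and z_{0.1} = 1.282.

Fisher's z: C = ½·ln((1+r)/(1−r)) = ½·ln(2.0769) = 0.3654.
n = ((z_{α/2} + z_β)/C)² + 3.
(2.576 + 1.282) / 0.3654 = 3.858 / 0.3654 = 10.558.
n = 10.558² + 3 = 111.48 + 3 = 114.5.
Round up.

n = 115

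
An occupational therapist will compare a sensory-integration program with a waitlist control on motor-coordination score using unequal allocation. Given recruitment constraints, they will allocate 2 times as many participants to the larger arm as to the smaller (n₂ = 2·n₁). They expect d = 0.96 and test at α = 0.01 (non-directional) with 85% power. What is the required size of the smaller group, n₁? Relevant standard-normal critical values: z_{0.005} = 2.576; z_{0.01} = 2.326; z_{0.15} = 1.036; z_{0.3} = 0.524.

n₁ = 22

With allocation ratio k = n₂/n₁ = 2, Var(x̄₁−x̄₂) = σ²(1/n₁ + 1/(k·n₁)) = σ²·(k+1)/(k·n₁).
So n₁ = (1 + 1/k)·((z_{α/2} + z_β)/d)² = 1.500 × (3.612/0.96)².
n₁ = 1.500 × 14.16 = 21.2.
Round up: n₁ = 22, giving n₂ = 2 × 22 = 44.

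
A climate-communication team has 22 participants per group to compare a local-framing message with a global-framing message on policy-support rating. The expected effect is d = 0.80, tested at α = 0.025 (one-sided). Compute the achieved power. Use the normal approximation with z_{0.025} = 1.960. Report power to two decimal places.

For two equal groups, power = Φ(d·√(n/2) − z_{α}).
d·√(n/2) = 0.80 × √(22/2) = 0.80 × 3.317 = 2.653.
z_β = 2.653 − 1.960 = 0.693.
Power = Φ(0.693) = 0.756.

power ≈ 0.76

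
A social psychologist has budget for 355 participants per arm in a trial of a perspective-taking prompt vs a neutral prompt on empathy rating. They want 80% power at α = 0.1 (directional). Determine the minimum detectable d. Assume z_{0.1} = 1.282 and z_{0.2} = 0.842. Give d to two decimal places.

d_min ≈ 0.16

For two independent groups of n = 355 each: d_min = (z_{α} + z_β)·√(2/n).
z-sum = 1.282 + 0.842 = 2.124.
d_min = 2.124 × √(2/355) = 2.124 × 0.0751 = 0.159.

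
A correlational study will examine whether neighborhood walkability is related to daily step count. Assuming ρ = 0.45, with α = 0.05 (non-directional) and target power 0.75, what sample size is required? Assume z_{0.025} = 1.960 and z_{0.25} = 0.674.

n = 33

Fisher's z: C = ½·ln((1+r)/(1−r)) = ½·ln(2.6364) = 0.4847.
n = ((z_{α/2} + z_β)/C)² + 3.
(1.960 + 0.674) / 0.4847 = 2.634 / 0.4847 = 5.434.
n = 5.434² + 3 = 29.53 + 3 = 32.5.
Round up.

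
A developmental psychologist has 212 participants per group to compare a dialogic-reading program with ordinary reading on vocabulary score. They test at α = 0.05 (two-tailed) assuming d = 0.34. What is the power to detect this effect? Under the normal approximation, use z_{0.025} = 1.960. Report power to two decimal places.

power ≈ 0.94

For two equal groups, power = Φ(d·√(n/2) − z_{α/2}).
d·√(n/2) = 0.34 × √(212/2) = 0.34 × 10.296 = 3.501.
z_β = 3.501 − 1.960 = 1.541.
Power = Φ(1.541) = 0.938.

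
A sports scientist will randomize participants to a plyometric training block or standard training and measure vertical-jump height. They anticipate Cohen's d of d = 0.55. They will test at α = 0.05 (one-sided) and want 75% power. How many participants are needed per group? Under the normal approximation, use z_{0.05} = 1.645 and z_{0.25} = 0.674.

n = 36 per group

For two independent groups with equal n: n = 2·((z_{α} + z_β) / d)².
z_{α} + z_β = 1.645 + 0.674 = 2.319.
n = 2 × (2.319 / 0.55)² = 2 × 4.216² = 2 × 17.78 = 35.6.
Round up to the next whole participant.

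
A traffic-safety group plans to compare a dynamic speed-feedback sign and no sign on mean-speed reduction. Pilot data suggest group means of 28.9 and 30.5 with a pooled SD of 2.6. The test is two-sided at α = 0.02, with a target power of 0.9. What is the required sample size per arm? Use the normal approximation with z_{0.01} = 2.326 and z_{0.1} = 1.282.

n = 69 per group

Cohen's d = |M₁ − M₂| / SD_pooled = |28.9 − 30.5| / 2.6 = 1.6 / 2.6 = 0.615.
For two independent groups with equal n: n = 2·((z_{α/2} + z_β) / d)².
z_{α/2} + z_β = 2.326 + 1.282 = 3.608.
n = 2 × (3.608 / 0.615)² = 2 × 5.867² = 2 × 34.42 = 68.8.
Round up to the next whole participant.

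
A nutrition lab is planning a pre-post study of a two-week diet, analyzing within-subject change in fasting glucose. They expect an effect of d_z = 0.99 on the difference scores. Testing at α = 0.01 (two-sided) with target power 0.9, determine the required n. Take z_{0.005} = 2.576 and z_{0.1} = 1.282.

For a paired (one-sample on differences) test: n = ((z_{α/2} + z_β) / d)².
z_{α/2} + z_β = 2.576 + 1.282 = 3.858.
n = (3.858 / 0.99)² = 3.897² = 15.19.
Round up.

n = 16 pairs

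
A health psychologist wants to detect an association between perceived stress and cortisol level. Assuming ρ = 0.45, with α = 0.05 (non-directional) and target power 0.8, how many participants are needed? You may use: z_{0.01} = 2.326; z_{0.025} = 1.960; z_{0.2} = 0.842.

n = 37

Fisher's z: C = ½·ln((1+r)/(1−r)) = ½·ln(2.6364) = 0.4847.
n = ((z_{α/2} + z_β)/C)² + 3.
(1.960 + 0.842) / 0.4847 = 2.802 / 0.4847 = 5.781.
n = 5.781² + 3 = 33.42 + 3 = 36.4.
Round up.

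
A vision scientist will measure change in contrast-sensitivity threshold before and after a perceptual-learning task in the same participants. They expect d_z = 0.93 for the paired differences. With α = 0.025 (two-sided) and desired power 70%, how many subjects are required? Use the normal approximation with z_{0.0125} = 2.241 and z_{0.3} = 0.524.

n = 9 pairs

For a paired (one-sample on differences) test: n = ((z_{α/2} + z_β) / d)².
z_{α/2} + z_β = 2.241 + 0.524 = 2.765.
n = (2.765 / 0.93)² = 2.973² = 8.84.
Round up.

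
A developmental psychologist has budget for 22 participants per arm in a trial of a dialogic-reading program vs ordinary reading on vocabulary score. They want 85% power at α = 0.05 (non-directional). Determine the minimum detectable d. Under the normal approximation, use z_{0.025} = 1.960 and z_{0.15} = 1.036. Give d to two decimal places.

d_min ≈ 0.90

For two independent groups of n = 22 each: d_min = (z_{α/2} + z_β)·√(2/n).
z-sum = 1.960 + 1.036 = 2.996.
d_min = 2.996 × √(2/22) = 2.996 × 0.3015 = 0.903.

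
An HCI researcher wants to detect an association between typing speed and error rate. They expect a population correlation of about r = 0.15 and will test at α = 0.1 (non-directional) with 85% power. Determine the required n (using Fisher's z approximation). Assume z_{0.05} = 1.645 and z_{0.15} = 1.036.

Fisher's z: C = ½·ln((1+r)/(1−r)) = ½·ln(1.3529) = 0.1511.
n = ((z_{α/2} + z_β)/C)² + 3.
(1.645 + 1.036) / 0.1511 = 2.681 / 0.1511 = 17.743.
n = 17.743² + 3 = 314.82 + 3 = 317.8.
Round up.

n = 318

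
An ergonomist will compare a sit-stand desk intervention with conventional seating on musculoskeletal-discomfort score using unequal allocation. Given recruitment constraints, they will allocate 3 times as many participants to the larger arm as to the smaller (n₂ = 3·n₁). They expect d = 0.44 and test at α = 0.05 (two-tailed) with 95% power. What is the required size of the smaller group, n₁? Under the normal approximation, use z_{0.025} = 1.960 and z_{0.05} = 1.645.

With allocation ratio k = n₂/n₁ = 3, Var(x̄₁−x̄₂) = σ²(1/n₁ + 1/(k·n₁)) = σ²·(k+1)/(k·n₁).
So n₁ = (1 + 1/k)·((z_{α/2} + z_β)/d)² = 1.333 × (3.605/0.44)².
n₁ = 1.333 × 67.13 = 89.5.
Round up: n₁ = 90, giving n₂ = 3 × 90 = 270.

n₁ = 90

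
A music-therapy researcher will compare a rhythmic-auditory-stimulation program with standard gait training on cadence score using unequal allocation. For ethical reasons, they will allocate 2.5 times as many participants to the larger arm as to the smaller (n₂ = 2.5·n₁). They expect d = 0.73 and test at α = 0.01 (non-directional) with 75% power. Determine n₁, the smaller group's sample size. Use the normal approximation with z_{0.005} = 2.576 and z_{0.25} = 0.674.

n₁ = 28

With allocation ratio k = n₂/n₁ = 2.5, Var(x̄₁−x̄₂) = σ²(1/n₁ + 1/(k·n₁)) = σ²·(k+1)/(k·n₁).
So n₁ = (1 + 1/k)·((z_{α/2} + z_β)/d)² = 1.400 × (3.250/0.73)².
n₁ = 1.400 × 19.82 = 27.7.
Round up: n₁ = 28, giving n₂ = 2.5 × 28 = 70.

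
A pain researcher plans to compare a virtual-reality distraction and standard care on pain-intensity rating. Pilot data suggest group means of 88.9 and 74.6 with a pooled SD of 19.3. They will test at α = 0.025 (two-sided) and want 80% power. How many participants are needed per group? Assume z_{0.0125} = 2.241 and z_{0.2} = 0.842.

n = 35 per group

Cohen's d = |M₁ − M₂| / SD_pooled = |88.9 − 74.6| / 19.3 = 14.3 / 19.3 = 0.741.
For two independent groups with equal n: n = 2·((z_{α/2} + z_β) / d)².
z_{α/2} + z_β = 2.241 + 0.842 = 3.083.
n = 2 × (3.083 / 0.741)² = 2 × 4.161² = 2 × 17.31 = 34.6.
Round up to the next whole participant.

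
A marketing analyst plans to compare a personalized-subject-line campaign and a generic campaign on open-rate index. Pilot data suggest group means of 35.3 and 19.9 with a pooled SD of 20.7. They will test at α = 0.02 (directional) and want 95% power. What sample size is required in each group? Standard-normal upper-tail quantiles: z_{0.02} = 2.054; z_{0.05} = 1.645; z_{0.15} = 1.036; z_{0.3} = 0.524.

n = 50 per group

Cohen's d = |M₁ − M₂| / SD_pooled = |35.3 − 19.9| / 20.7 = 15.4 / 20.7 = 0.744.
For two independent groups with equal n: n = 2·((z_{α} + z_β) / d)².
z_{α} + z_β = 2.054 + 1.645 = 3.699.
n = 2 × (3.699 / 0.744)² = 2 × 4.972² = 2 × 24.72 = 49.4.
Round up to the next whole participant.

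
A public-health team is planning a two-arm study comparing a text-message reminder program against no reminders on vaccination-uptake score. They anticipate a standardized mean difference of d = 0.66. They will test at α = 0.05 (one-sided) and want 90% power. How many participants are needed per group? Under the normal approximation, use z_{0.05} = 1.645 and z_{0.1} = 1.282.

For two independent groups with equal n: n = 2·((z_{α} + z_β) / d)².
z_{α} + z_β = 1.645 + 1.282 = 2.927.
n = 2 × (2.927 / 0.66)² = 2 × 4.435² = 2 × 19.67 = 39.3.
Round up to the next whole participant.

n = 40 per group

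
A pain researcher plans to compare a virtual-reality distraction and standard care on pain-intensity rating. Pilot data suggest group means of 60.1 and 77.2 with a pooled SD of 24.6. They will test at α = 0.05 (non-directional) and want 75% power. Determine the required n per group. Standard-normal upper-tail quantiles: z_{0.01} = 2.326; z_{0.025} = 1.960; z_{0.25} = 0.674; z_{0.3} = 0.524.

Cohen's d = |M₁ − M₂| / SD_pooled = |60.1 − 77.2| / 24.6 = 17.1 / 24.6 = 0.695.
For two independent groups with equal n: n = 2·((z_{α/2} + z_β) / d)².
z_{α/2} + z_β = 1.960 + 0.674 = 2.634.
n = 2 × (2.634 / 0.695)² = 2 × 3.790² = 2 × 14.36 = 28.7.
Round up to the next whole participant.

n = 29 per group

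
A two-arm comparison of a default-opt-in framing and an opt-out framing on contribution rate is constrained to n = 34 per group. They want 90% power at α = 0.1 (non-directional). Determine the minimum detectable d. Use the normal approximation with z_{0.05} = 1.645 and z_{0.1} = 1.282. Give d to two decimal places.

For two independent groups of n = 34 each: d_min = (z_{α/2} + z_β)·√(2/n).
z-sum = 1.645 + 1.282 = 2.927.
d_min = 2.927 × √(2/34) = 2.927 × 0.2425 = 0.710.

d_min ≈ 0.71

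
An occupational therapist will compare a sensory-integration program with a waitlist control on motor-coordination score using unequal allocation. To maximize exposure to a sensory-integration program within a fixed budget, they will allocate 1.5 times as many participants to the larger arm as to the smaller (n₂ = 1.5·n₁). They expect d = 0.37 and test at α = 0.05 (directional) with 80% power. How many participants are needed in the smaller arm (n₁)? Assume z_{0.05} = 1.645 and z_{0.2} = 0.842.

With allocation ratio k = n₂/n₁ = 1.5, Var(x̄₁−x̄₂) = σ²(1/n₁ + 1/(k·n₁)) = σ²·(k+1)/(k·n₁).
So n₁ = (1 + 1/k)·((z_{α} + z_β)/d)² = 1.667 × (2.487/0.37)².
n₁ = 1.667 × 45.18 = 75.3.
Round up: n₁ = 76, giving n₂ = 1.5 × 76 = 114.

n₁ = 76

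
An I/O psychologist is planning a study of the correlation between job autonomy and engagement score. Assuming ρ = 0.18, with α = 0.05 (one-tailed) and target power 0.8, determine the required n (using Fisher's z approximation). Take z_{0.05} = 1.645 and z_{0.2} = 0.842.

n = 190

Fisher's z: C = ½·ln((1+r)/(1−r)) = ½·ln(1.4390) = 0.1820.
n = ((z_{α} + z_β)/C)² + 3.
(1.645 + 0.842) / 0.1820 = 2.487 / 0.1820 = 13.665.
n = 13.665² + 3 = 186.73 + 3 = 189.7.
Round up.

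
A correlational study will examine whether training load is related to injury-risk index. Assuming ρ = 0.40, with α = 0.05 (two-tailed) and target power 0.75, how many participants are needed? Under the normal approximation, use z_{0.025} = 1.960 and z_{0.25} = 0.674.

Fisher's z: C = ½·ln((1+r)/(1−r)) = ½·ln(2.3333) = 0.4236.
n = ((z_{α/2} + z_β)/C)² + 3.
(1.960 + 0.674) / 0.4236 = 2.634 / 0.4236 = 6.218.
n = 6.218² + 3 = 38.67 + 3 = 41.7.
Round up.

n = 42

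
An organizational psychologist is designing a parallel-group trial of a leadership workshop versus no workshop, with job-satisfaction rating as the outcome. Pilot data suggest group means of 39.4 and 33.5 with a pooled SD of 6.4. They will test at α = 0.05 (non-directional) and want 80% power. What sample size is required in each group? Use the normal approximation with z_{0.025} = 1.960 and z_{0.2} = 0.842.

Cohen's d = |M₁ − M₂| / SD_pooled = |39.4 − 33.5| / 6.4 = 5.9 / 6.4 = 0.922.
For two independent groups with equal n: n = 2·((z_{α/2} + z_β) / d)².
z_{α/2} + z_β = 1.960 + 0.842 = 2.802.
n = 2 × (2.802 / 0.922)² = 2 × 3.039² = 2 × 9.24 = 18.5.
Round up to the next whole participant.

n = 19 per group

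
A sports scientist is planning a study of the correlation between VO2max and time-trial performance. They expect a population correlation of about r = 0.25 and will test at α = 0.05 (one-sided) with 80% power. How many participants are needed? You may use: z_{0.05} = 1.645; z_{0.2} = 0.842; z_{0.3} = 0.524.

Fisher's z: C = ½·ln((1+r)/(1−r)) = ½·ln(1.6667) = 0.2554.
n = ((z_{α} + z_β)/C)² + 3.
(1.645 + 0.842) / 0.2554 = 2.487 / 0.2554 = 9.738.
n = 9.738² + 3 = 94.82 + 3 = 97.8.
Round up.

n = 98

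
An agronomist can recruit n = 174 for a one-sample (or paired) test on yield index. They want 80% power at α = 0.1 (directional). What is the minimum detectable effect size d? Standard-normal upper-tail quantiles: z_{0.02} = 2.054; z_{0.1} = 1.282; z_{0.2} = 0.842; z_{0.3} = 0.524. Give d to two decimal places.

d_min ≈ 0.16

For a single sample (or paired design) of n = 174: d_min = (z_{α} + z_β)/√n.
z-sum = 1.282 + 0.842 = 2.124.
d_min = 2.124 / √174 = 2.124 / 13.191 = 0.161.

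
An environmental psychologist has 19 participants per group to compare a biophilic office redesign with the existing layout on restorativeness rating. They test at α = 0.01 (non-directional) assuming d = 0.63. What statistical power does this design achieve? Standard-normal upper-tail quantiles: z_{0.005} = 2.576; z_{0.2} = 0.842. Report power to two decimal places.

For two equal groups, power = Φ(d·√(n/2) − z_{α/2}).
d·√(n/2) = 0.63 × √(19/2) = 0.63 × 3.082 = 1.942.
z_β = 1.942 − 2.576 = -0.634.
Power = Φ(-0.634) = 0.263.

power ≈ 0.26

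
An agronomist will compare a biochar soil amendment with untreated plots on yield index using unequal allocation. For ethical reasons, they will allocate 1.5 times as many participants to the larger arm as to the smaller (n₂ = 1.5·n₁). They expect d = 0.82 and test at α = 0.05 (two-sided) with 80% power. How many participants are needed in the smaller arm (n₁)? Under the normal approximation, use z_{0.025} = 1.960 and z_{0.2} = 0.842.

With allocation ratio k = n₂/n₁ = 1.5, Var(x̄₁−x̄₂) = σ²(1/n₁ + 1/(k·n₁)) = σ²·(k+1)/(k·n₁).
So n₁ = (1 + 1/k)·((z_{α/2} + z_β)/d)² = 1.667 × (2.802/0.82)².
n₁ = 1.667 × 11.68 = 19.5.
Round up: n₁ = 20, giving n₂ = 1.5 × 20 = 30.

n₁ = 20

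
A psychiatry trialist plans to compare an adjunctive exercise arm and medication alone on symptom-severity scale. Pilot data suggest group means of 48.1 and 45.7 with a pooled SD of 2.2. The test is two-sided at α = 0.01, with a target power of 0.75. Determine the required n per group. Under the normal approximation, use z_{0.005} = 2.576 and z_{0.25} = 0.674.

n = 18 per group

Cohen's d = |M₁ − M₂| / SD_pooled = |48.1 − 45.7| / 2.2 = 2.4 / 2.2 = 1.091.
For two independent groups with equal n: n = 2·((z_{α/2} + z_β) / d)².
z_{α/2} + z_β = 2.576 + 0.674 = 3.250.
n = 2 × (3.250 / 1.091)² = 2 × 2.979² = 2 × 8.87 = 17.7.
Round up to the next whole participant.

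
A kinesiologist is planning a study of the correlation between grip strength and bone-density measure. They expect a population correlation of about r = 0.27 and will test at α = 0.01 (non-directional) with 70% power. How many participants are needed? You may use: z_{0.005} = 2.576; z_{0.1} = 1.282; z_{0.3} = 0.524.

Fisher's z: C = ½·ln((1+r)/(1−r)) = ½·ln(1.7397) = 0.2769.
n = ((z_{α/2} + z_β)/C)² + 3.
(2.576 + 0.524) / 0.2769 = 3.100 / 0.2769 = 11.195.
n = 11.195² + 3 = 125.34 + 3 = 128.3.
Round up.

n = 129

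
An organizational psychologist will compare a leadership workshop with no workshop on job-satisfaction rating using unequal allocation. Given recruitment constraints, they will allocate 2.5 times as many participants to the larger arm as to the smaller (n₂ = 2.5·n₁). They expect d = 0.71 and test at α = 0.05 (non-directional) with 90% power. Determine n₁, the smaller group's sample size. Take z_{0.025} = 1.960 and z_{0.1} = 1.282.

With allocation ratio k = n₂/n₁ = 2.5, Var(x̄₁−x̄₂) = σ²(1/n₁ + 1/(k·n₁)) = σ²·(k+1)/(k·n₁).
So n₁ = (1 + 1/k)·((z_{α/2} + z_β)/d)² = 1.400 × (3.242/0.71)².
n₁ = 1.400 × 20.85 = 29.2.
Round up: n₁ = 30, giving n₂ = 2.5 × 30 = 75.

n₁ = 30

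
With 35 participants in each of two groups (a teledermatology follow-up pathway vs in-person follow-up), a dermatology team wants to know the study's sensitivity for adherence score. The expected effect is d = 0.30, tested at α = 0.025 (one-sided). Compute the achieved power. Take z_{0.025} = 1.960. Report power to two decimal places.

For two equal groups, power = Φ(d·√(n/2) − z_{α}).
d·√(n/2) = 0.30 × √(35/2) = 0.30 × 4.183 = 1.255.
z_β = 1.255 − 1.960 = -0.705.
Power = Φ(-0.705) = 0.240.

power ≈ 0.24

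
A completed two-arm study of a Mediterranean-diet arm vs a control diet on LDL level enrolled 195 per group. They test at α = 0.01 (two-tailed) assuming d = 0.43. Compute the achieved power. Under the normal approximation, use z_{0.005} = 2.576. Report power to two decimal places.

For two equal groups, power = Φ(d·√(n/2) − z_{α/2}).
d·√(n/2) = 0.43 × √(195/2) = 0.43 × 9.874 = 4.246.
z_β = 4.246 − 2.576 = 1.670.
Power = Φ(1.670) = 0.953.

power ≈ 0.95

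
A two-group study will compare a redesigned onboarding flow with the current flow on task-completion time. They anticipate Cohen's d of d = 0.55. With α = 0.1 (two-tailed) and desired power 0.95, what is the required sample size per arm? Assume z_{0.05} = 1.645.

n = 72 per group

For two independent groups with equal n: n = 2·((z_{α/2} + z_β) / d)².
z_{α/2} + z_β = 1.645 + 1.645 = 3.290.
n = 2 × (3.290 / 0.55)² = 2 × 5.982² = 2 × 35.78 = 71.6.
Round up to the next whole participant.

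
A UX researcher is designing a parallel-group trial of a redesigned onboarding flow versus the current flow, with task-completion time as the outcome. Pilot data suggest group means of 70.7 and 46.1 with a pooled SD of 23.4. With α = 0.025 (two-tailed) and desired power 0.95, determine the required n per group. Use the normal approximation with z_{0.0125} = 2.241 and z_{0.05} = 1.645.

n = 28 per group

Cohen's d = |M₁ − M₂| / SD_pooled = |70.7 − 46.1| / 23.4 = 24.6 / 23.4 = 1.051.
For two independent groups with equal n: n = 2·((z_{α/2} + z_β) / d)².
z_{α/2} + z_β = 2.241 + 1.645 = 3.886.
n = 2 × (3.886 / 1.051)² = 2 × 3.697² = 2 × 13.67 = 27.3.
Round up to the next whole participant.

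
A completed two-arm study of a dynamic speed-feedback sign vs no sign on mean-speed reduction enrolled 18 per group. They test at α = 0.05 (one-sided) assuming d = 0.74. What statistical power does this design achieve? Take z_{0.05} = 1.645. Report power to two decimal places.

For two equal groups, power = Φ(d·√(n/2) − z_{α}).
d·√(n/2) = 0.74 × √(18/2) = 0.74 × 3.000 = 2.220.
z_β = 2.220 − 1.645 = 0.575.
Power = Φ(0.575) = 0.717.

power ≈ 0.72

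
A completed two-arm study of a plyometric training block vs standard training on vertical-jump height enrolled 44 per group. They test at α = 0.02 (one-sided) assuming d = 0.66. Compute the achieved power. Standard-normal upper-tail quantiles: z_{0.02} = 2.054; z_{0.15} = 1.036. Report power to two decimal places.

power ≈ 0.85

For two equal groups, power = Φ(d·√(n/2) − z_{α}).
d·√(n/2) = 0.66 × √(44/2) = 0.66 × 4.690 = 3.096.
z_β = 3.096 − 2.054 = 1.042.
Power = Φ(1.042) = 0.851.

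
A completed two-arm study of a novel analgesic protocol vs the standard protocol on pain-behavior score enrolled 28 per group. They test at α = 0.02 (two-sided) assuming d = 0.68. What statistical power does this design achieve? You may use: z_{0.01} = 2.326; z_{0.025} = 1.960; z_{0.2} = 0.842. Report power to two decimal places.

For two equal groups, power = Φ(d·√(n/2) − z_{α/2}).
d·√(n/2) = 0.68 × √(28/2) = 0.68 × 3.742 = 2.544.
z_β = 2.544 − 2.326 = 0.218.
Power = Φ(0.218) = 0.586.

power ≈ 0.59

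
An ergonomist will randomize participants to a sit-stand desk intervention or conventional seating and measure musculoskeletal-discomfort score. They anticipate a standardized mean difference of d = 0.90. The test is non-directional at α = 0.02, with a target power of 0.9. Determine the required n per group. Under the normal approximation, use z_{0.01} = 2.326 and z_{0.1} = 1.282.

For two independent groups with equal n: n = 2·((z_{α/2} + z_β) / d)².
z_{α/2} + z_β = 2.326 + 1.282 = 3.608.
n = 2 × (3.608 / 0.90)² = 2 × 4.009² = 2 × 16.07 = 32.1.
Round up to the next whole participant.

n = 33 per group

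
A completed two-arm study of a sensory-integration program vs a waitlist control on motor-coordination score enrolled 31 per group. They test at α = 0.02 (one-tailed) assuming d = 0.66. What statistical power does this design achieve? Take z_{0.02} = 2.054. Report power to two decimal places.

For two equal groups, power = Φ(d·√(n/2) − z_{α}).
d·√(n/2) = 0.66 × √(31/2) = 0.66 × 3.937 = 2.598.
z_β = 2.598 − 2.054 = 0.544.
Power = Φ(0.544) = 0.707.

power ≈ 0.71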